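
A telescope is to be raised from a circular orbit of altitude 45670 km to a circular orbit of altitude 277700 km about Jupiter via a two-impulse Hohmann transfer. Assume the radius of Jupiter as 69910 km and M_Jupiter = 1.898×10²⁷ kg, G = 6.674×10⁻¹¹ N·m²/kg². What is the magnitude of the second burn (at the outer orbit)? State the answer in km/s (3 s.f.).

Δv ≈ 5.60 km/s

μ = GM = 6.674×10⁻¹¹ × 1.898×10²⁷ = 1.267×10¹⁷ m³/s².
r₁ = 69910 + 45670 = 115580 km = 1.1558×10⁸ m.
r₂ = 69910 + 277700 = 347610 km = 3.4761×10⁸ m.
Transfer ellipse a_t = (r₁ + r₂)/2 = 2.316×10⁸ m.
At r₁: circular v_c1 = √(μ/r₁) = 33110 m/s; transfer-perijove v_p = √[μ(2/r₁ − 1/a_t)] = 40560 m/s.
At r₂: circular v_c2 = √(μ/r₂) = 19090 m/s; transfer-apojove v_a = √[μ(2/r₂ − 1/a_t)] = 13490 m/s.
Δv₂ = v_c2 − v_a = 5604 m/s.
= 5.604 km/s.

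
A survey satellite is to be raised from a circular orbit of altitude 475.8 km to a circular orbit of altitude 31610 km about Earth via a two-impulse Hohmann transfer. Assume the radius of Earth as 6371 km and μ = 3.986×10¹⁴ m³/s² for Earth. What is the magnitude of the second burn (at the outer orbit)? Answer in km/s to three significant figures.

r₁ = 6371 + 475.8 = 6846.8 km = 6.8468×10⁶ m.
r₂ = 6371 + 31610 = 37981 km = 3.7981×10⁷ m.
Transfer ellipse a_t = (r₁ + r₂)/2 = 2.241×10⁷ m.
At r₁: circular v_c1 = √(μ/r₁) = 7630 m/s; transfer-perigee v_p = √[μ(2/r₁ − 1/a_t)] = 9932 m/s.
At r₂: circular v_c2 = √(μ/r₂) = 3240 m/s; transfer-apogee v_a = √[μ(2/r₂ − 1/a_t)] = 1790 m/s.
Δv₂ = v_c2 − v_a = 1449 m/s.
= 1.449 km/s.

Δv ≈ 1.45 km/s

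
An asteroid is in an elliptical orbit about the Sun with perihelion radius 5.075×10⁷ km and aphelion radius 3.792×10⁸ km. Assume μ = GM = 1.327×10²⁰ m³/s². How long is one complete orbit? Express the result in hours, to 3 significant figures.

T ≈ 15100 hours

Semi-major axis a = (r_p + r_a)/2 = (5.0750×10⁷ + 3.7920×10⁸)/2 = 2.1498×10⁸ km = 2.150×10¹¹ m.
By Kepler's third law T = 2π√(a³/μ) = 2π × 8.653×10⁶ = 5.437×10⁷ s.
= 15100 hours.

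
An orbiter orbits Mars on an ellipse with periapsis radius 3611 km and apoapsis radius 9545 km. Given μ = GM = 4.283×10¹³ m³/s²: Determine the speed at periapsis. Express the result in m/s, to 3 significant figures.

Semi-major axis a = (r_p + r_a)/2 = 6578.0 km = 6.578×10⁶ m.
Vis-viva: v² = μ(2/r − 1/a) = 4.283×10¹³ × (5.539×10⁻⁷ − 1.520×10⁻⁷) = 1.721×10⁷ m²/s².
v = 4149 m/s.

v ≈ 4150 m/s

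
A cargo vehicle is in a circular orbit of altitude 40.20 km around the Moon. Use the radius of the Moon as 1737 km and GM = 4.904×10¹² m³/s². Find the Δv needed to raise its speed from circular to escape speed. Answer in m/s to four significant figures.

r = 1737 + 40.20 = 1777.2 km = 1.7772×10⁶ m.
Circular speed v_c = √(μ/r) = 1661 m/s.
Escape speed v_esc = √(2μ/r) = √2 × v_c = 2349 m/s.
Δv = v_esc − v_c = 688.1 m/s.

Δv ≈ 688.1 m/s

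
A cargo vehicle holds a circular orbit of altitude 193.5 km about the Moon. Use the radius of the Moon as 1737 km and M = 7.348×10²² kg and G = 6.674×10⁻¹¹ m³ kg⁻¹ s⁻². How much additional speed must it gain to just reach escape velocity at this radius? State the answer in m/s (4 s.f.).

μ = GM = 6.674×10⁻¹¹ × 7.348×10²² = 4.904×10¹² m³/s².
r = 1737 + 193.5 = 1930.5 km = 1.9305×10⁶ m.
Circular speed v_c = √(μ/r) = 1594 m/s.
Escape speed v_esc = √(2μ/r) = √2 × v_c = 2254 m/s.
Δv = v_esc − v_c = 660.2 m/s.

Δv ≈ 660.2 m/s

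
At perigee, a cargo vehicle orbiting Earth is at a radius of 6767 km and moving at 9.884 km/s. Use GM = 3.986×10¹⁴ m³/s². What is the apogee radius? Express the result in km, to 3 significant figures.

r_p = 6.767×10⁶ m.
Specific energy ε = v²/2 − μ/r = -1.006×10⁷ J/kg, so a = −μ/(2ε) = 1.982×10⁷ m.
The apsides satisfy r_p + r_a = 2a, so the apogee radius is 2a − r_p = 3.287×10⁷ m = 32868 km.

apogee radius ≈ 32900 km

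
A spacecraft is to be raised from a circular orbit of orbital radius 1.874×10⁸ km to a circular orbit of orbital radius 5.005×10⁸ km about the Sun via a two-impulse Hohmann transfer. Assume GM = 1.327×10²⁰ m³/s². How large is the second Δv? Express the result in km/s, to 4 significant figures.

Δv ≈ 4.264 km/s

r₁ = 1.874×10⁸ km = 1.874×10¹¹ m.
r₂ = 5.005×10⁸ km = 5.005×10¹¹ m.
Transfer ellipse a_t = (r₁ + r₂)/2 = 3.440×10¹¹ m.
At r₁: circular v_c1 = √(μ/r₁) = 26610 m/s; transfer-perihelion v_p = √[μ(2/r₁ − 1/a_t)] = 32100 m/s.
At r₂: circular v_c2 = √(μ/r₂) = 16280 m/s; transfer-aphelion v_a = √[μ(2/r₂ − 1/a_t)] = 12020 m/s.
Δv₂ = v_c2 − v_a = 4264 m/s.
= 4.264 km/s.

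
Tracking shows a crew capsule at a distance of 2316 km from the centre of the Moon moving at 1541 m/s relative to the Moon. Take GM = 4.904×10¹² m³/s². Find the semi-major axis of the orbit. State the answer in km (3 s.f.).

a ≈ 2640 km

r = 2.316×10⁶ m.
Vis-viva rearranged: 1/a = 2/r − v²/μ = 8.636×10⁻⁷ − 4.842×10⁻⁷ = 3.793×10⁻⁷ m⁻¹.
a = 2.636×10⁶ m = 2636.3 km.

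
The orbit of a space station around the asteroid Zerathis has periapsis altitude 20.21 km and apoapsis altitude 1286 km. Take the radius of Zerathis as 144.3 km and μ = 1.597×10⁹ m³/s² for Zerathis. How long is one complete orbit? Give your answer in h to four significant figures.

T ≈ 31.10 h

r_p = 144.3 + 20.21 = 164.51 km = 1.6451×10⁵ m.
r_a = 144.3 + 1286 = 1430.3 km = 1.4303×10⁶ m.
Semi-major axis a = (r_p + r_a)/2 = (164.51 + 1430.3)/2 = 797.40 km = 7.974×10⁵ m.
By Kepler's third law T = 2π√(a³/μ) = 2π × 1.782×10⁴ = 1.120×10⁵ s.
= 31.10 h.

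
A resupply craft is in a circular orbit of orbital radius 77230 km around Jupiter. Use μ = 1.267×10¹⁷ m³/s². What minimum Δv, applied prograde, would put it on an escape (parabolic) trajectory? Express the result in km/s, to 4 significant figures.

r = 77230 km = 7.723×10⁷ m.
Circular speed v_c = √(μ/r) = 40500 m/s.
Escape speed v_esc = √(2μ/r) = √2 × v_c = 57280 m/s.
Δv = v_esc − v_c = 16780 m/s = 16.78 km/s.

Δv ≈ 16.78 km/s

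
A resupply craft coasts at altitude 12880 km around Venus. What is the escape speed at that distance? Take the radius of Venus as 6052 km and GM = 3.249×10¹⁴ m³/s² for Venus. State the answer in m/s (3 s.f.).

r = 6052 + 12880 = 18932 km = 1.8932×10⁷ m.
Escape speed v_esc = √(2μ/r) = √(2 × 3.249×10¹⁴ / 1.893×10⁷) = √(3.432×10⁷) = 5859 m/s.

v_esc ≈ 5860 m/s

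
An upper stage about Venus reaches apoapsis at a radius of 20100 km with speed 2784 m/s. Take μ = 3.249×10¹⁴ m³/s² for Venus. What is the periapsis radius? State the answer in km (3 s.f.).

periapsis radius ≈ 6340 km

r_a = 2.010×10⁷ m.
Specific energy ε = v²/2 − μ/r = -1.229×10⁷ J/kg, so a = −μ/(2ε) = 1.322×10⁷ m.
The apsides satisfy r_p + r_a = 2a, so the periapsis radius is 2a − r_a = 6.339×10⁶ m = 6338.6 km.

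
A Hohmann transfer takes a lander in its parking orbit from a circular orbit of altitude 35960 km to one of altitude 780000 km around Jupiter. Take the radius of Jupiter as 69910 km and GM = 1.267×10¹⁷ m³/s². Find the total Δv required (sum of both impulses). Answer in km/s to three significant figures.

r₁ = 69910 + 35960 = 105870 km = 1.0587×10⁸ m.
r₂ = 69910 + 780000 = 849910 km = 8.4991×10⁸ m.
Transfer ellipse a_t = (r₁ + r₂)/2 = 4.779×10⁸ m.
At r₁: circular v_c1 = √(μ/r₁) = 34590 m/s; transfer-perijove v_p = √[μ(2/r₁ − 1/a_t)] = 46130 m/s.
Δv₁ = v_p − v_c1 = 11540 m/s.
At r₂: circular v_c2 = √(μ/r₂) = 12210 m/s; transfer-apojove v_a = √[μ(2/r₂ − 1/a_t)] = 5747 m/s.
Δv₂ = v_c2 − v_a = 6463 m/s.
Total Δv = Δv₁ + Δv₂ = 18000 m/s = 18.00 km/s.

Δv_total ≈ 18.0 km/s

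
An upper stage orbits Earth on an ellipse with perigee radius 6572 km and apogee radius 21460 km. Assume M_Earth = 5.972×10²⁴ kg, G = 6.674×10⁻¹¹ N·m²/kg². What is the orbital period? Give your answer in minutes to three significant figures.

μ = GM = 6.674×10⁻¹¹ × 5.972×10²⁴ = 3.986×10¹⁴ m³/s².
Semi-major axis a = (r_p + r_a)/2 = (6572.0 + 21460)/2 = 14016 km = 1.402×10⁷ m.
By Kepler's third law T = 2π√(a³/μ) = 2π × 2.628×10³ = 1.651×10⁴ s.
= 275.2 minutes.

T ≈ 275 minutes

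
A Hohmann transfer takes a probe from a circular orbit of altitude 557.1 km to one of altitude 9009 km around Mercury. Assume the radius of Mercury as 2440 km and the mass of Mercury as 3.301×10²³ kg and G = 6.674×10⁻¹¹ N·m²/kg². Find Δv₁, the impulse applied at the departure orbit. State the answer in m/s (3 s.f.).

Δv ≈ 702 m/s

μ = GM = 6.674×10⁻¹¹ × 3.301×10²³ = 2.203×10¹³ m³/s².
r₁ = 2440 + 557.1 = 2997.1 km = 2.9971×10⁶ m.
r₂ = 2440 + 9009 = 11449 km = 1.1449×10⁷ m.
Transfer ellipse a_t = (r₁ + r₂)/2 = 7.223×10⁶ m.
At r₁: circular v_c1 = √(μ/r₁) = 2711 m/s; transfer-periherm v_p = √[μ(2/r₁ − 1/a_t)] = 3413 m/s.
Δv₁ = v_p − v_c1 = 702.2 m/s.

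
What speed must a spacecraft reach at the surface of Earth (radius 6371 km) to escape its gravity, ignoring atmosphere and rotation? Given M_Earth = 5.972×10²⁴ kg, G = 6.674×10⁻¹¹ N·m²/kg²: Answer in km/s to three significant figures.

μ = GM = 6.674×10⁻¹¹ × 5.972×10²⁴ = 3.986×10¹⁴ m³/s².
r = R = 6.371×10⁶ m.
Escape speed v_esc = √(2μ/r) = √(2 × 3.986×10¹⁴ / 6.371×10⁶) = √(1.251×10⁸) = 11190 m/s.
= 11.19 km/s.

v_esc ≈ 11.2 km/s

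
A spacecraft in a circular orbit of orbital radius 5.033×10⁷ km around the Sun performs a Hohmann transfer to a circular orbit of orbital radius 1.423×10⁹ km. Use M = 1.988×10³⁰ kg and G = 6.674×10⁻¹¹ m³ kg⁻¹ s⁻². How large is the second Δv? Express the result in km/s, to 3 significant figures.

μ = GM = 6.674×10⁻¹¹ × 1.988×10³⁰ = 1.327×10²⁰ m³/s².
r₁ = 5.033×10⁷ km = 5.033×10¹⁰ m.
r₂ = 1.423×10⁹ km = 1.423×10¹² m.
Transfer ellipse a_t = (r₁ + r₂)/2 = 7.367×10¹¹ m.
At r₁: circular v_c1 = √(μ/r₁) = 51340 m/s; transfer-perihelion v_p = √[μ(2/r₁ − 1/a_t)] = 71360 m/s.
At r₂: circular v_c2 = √(μ/r₂) = 9656 m/s; transfer-aphelion v_a = √[μ(2/r₂ − 1/a_t)] = 2524 m/s.
Δv₂ = v_c2 − v_a = 7132 m/s.
= 7.132 km/s.

Δv ≈ 7.13 km/s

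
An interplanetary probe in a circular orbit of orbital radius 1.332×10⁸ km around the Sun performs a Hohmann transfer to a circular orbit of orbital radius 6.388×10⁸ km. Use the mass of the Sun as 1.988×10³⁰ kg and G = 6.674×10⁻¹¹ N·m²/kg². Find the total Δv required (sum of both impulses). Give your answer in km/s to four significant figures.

Δv_total ≈ 14.99 km/s

μ = GM = 6.674×10⁻¹¹ × 1.988×10³⁰ = 1.327×10²⁰ m³/s².
r₁ = 1.332×10⁸ km = 1.332×10¹¹ m.
r₂ = 6.388×10⁸ km = 6.388×10¹¹ m.
Transfer ellipse a_t = (r₁ + r₂)/2 = 3.860×10¹¹ m.
At r₁: circular v_c1 = √(μ/r₁) = 31560 m/s; transfer-perihelion v_p = √[μ(2/r₁ − 1/a_t)] = 40600 m/s.
Δv₁ = v_p − v_c1 = 9040 m/s.
At r₂: circular v_c2 = √(μ/r₂) = 14410 m/s; transfer-aphelion v_a = √[μ(2/r₂ − 1/a_t)] = 8466 m/s.
Δv₂ = v_c2 − v_a = 5946 m/s.
Total Δv = Δv₁ + Δv₂ = 14990 m/s = 14.99 km/s.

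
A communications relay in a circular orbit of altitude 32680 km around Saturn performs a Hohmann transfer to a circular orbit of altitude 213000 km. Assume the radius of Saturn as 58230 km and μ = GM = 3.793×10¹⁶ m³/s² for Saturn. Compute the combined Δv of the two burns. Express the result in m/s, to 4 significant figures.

Δv_total ≈ 8020 m/s

r₁ = 58230 + 32680 = 90910 km = 9.0910×10⁷ m.
r₂ = 58230 + 213000 = 271230 km = 2.7123×10⁸ m.
Transfer ellipse a_t = (r₁ + r₂)/2 = 1.811×10⁸ m.
At r₁: circular v_c1 = √(μ/r₁) = 20430 m/s; transfer-perikrone v_p = √[μ(2/r₁ − 1/a_t)] = 25000 m/s.
Δv₁ = v_p − v_c1 = 4573 m/s.
At r₂: circular v_c2 = √(μ/r₂) = 11830 m/s; transfer-apokrone v_a = √[μ(2/r₂ − 1/a_t)] = 8379 m/s.
Δv₂ = v_c2 − v_a = 3446 m/s.
Total Δv = Δv₁ + Δv₂ = 8020 m/s.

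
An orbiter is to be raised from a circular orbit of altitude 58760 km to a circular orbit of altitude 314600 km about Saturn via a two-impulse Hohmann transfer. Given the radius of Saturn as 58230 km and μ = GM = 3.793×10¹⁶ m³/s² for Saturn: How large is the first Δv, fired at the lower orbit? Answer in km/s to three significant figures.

r₁ = 58230 + 58760 = 116990 km = 1.1699×10⁸ m.
r₂ = 58230 + 314600 = 372830 km = 3.7283×10⁸ m.
Transfer ellipse a_t = (r₁ + r₂)/2 = 2.449×10⁸ m.
At r₁: circular v_c1 = √(μ/r₁) = 18010 m/s; transfer-perikrone v_p = √[μ(2/r₁ − 1/a_t)] = 22220 m/s.
Δv₁ = v_p − v_c1 = 4210 m/s.
= 4.210 km/s.

Δv ≈ 4.21 km/s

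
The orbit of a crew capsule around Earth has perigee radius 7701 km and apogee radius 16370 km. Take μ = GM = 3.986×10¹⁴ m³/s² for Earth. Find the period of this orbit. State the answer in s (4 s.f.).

Semi-major axis a = (r_p + r_a)/2 = (7701.0 + 16370)/2 = 12036 km = 1.204×10⁷ m.
By Kepler's third law T = 2π√(a³/μ) = 2π × 2.091×10³ = 1.314×10⁴ s.

T ≈ 13140 s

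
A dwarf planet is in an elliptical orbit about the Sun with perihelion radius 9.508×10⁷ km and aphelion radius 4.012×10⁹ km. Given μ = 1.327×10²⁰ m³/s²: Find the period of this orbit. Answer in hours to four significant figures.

T ≈ 445900 hours

Semi-major axis a = (r_p + r_a)/2 = (9.5080×10⁷ + 4.0120×10⁹)/2 = 2.0535×10⁹ km = 2.054×10¹² m.
By Kepler's third law T = 2π√(a³/μ) = 2π × 2.555×10⁸ = 1.605×10⁹ s.
= 4.459×10⁵ hours.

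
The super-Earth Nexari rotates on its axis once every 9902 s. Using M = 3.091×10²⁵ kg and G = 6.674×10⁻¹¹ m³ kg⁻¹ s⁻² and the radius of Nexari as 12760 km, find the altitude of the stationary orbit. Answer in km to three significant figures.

μ = GM = 6.674×10⁻¹¹ × 3.091×10²⁵ = 2.063×10¹⁵ m³/s².
A synchronous orbit has period T, so by Kepler's third law a = (μT²/4π²)^(1/3).
μT²/4π² = 2.063×10¹⁵ × (9.902×10³)² / 39.48 = 5.124×10²¹ m³.
a = 1.724×10⁷ m = 17239 km.
Altitude h = a − R = 17239 − 12760 = 4479.5 km.

h_sync ≈ 4480 km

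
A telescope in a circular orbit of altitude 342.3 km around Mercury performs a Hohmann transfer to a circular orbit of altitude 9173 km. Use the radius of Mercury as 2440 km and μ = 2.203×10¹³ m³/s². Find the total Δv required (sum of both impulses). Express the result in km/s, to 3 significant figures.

r₁ = 2440 + 342.3 = 2782.3 km = 2.7823×10⁶ m.
r₂ = 2440 + 9173 = 11613 km = 1.1613×10⁷ m.
Transfer ellipse a_t = (r₁ + r₂)/2 = 7.198×10⁶ m.
At r₁: circular v_c1 = √(μ/r₁) = 2814 m/s; transfer-periherm v_p = √[μ(2/r₁ − 1/a_t)] = 3574 m/s.
Δv₁ = v_p − v_c1 = 760.3 m/s.
At r₂: circular v_c2 = √(μ/r₂) = 1377 m/s; transfer-apoherm v_a = √[μ(2/r₂ − 1/a_t)] = 856.3 m/s.
Δv₂ = v_c2 − v_a = 521.0 m/s.
Total Δv = Δv₁ + Δv₂ = 1281 m/s = 1.281 km/s.

Δv_total ≈ 1.28 km/s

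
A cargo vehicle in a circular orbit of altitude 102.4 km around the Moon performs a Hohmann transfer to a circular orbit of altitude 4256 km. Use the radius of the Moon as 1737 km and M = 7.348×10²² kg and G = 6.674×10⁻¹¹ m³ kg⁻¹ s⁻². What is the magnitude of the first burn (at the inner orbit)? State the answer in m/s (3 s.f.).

μ = GM = 6.674×10⁻¹¹ × 7.348×10²² = 4.904×10¹² m³/s².
r₁ = 1737 + 102.4 = 1839.4 km = 1.8394×10⁶ m.
r₂ = 1737 + 4256 = 5993.0 km = 5.9930×10⁶ m.
Transfer ellipse a_t = (r₁ + r₂)/2 = 3.916×10⁶ m.
At r₁: circular v_c1 = √(μ/r₁) = 1633 m/s; transfer-perilune v_p = √[μ(2/r₁ − 1/a_t)] = 2020 m/s.
Δv₁ = v_p − v_c1 = 387.1 m/s.

Δv ≈ 387 m/s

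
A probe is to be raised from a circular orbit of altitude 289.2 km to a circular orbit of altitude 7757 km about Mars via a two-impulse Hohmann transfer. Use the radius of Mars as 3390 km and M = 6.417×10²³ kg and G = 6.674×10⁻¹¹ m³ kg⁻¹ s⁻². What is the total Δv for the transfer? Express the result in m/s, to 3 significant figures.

Δv_total ≈ 1350 m/s

μ = GM = 6.674×10⁻¹¹ × 6.417×10²³ = 4.283×10¹³ m³/s².
r₁ = 3390 + 289.2 = 3679.2 km = 3.6792×10⁶ m.
r₂ = 3390 + 7757 = 11147 km = 1.1147×10⁷ m.
Transfer ellipse a_t = (r₁ + r₂)/2 = 7.413×10⁶ m.
At r₁: circular v_c1 = √(μ/r₁) = 3412 m/s; transfer-periapsis v_p = √[μ(2/r₁ − 1/a_t)] = 4184 m/s.
Δv₁ = v_p − v_c1 = 771.9 m/s.
At r₂: circular v_c2 = √(μ/r₂) = 1960 m/s; transfer-apoapsis v_a = √[μ(2/r₂ − 1/a_t)] = 1381 m/s.
Δv₂ = v_c2 − v_a = 579.2 m/s.
Total Δv = Δv₁ + Δv₂ = 1351 m/s.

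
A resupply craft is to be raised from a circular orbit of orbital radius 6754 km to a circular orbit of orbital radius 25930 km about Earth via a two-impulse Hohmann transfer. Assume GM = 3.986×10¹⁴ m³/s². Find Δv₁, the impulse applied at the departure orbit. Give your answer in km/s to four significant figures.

Δv ≈ 1.995 km/s

r₁ = 6754 km = 6.754×10⁶ m.
r₂ = 25930 km = 2.593×10⁷ m.
Transfer ellipse a_t = (r₁ + r₂)/2 = 1.634×10⁷ m.
At r₁: circular v_c1 = √(μ/r₁) = 7682 m/s; transfer-perigee v_p = √[μ(2/r₁ − 1/a_t)] = 9677 m/s.
Δv₁ = v_p − v_c1 = 1995 m/s.
= 1.995 km/s.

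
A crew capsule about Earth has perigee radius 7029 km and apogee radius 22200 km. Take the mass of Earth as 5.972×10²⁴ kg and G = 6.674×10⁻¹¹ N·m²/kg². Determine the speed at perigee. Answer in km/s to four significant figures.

v ≈ 9.281 km/s

μ = GM = 6.674×10⁻¹¹ × 5.972×10²⁴ = 3.986×10¹⁴ m³/s².
Semi-major axis a = (r_p + r_a)/2 = 14614 km = 1.461×10⁷ m.
Vis-viva: v² = μ(2/r − 1/a) = 3.986×10¹⁴ × (2.845×10⁻⁷ − 6.843×10⁻⁸) = 8.614×10⁷ m²/s².
v = 9281 m/s = 9.281 km/s.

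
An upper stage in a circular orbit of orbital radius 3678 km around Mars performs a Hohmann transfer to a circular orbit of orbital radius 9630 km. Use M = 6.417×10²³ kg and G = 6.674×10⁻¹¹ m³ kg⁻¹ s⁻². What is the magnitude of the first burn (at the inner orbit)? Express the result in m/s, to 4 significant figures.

μ = GM = 6.674×10⁻¹¹ × 6.417×10²³ = 4.283×10¹³ m³/s².
r₁ = 3678 km = 3.678×10⁶ m.
r₂ = 9630 km = 9.630×10⁶ m.
Transfer ellipse a_t = (r₁ + r₂)/2 = 6.654×10⁶ m.
At r₁: circular v_c1 = √(μ/r₁) = 3412 m/s; transfer-periapsis v_p = √[μ(2/r₁ − 1/a_t)] = 4105 m/s.
Δv₁ = v_p − v_c1 = 692.8 m/s.

Δv ≈ 692.8 m/s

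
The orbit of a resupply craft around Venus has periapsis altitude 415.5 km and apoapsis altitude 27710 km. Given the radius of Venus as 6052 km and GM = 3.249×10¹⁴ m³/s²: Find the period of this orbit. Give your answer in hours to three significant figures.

r_p = 6052 + 415.5 = 6467.5 km = 6.4675×10⁶ m.
r_a = 6052 + 27710 = 33762 km = 3.3762×10⁷ m.
Semi-major axis a = (r_p + r_a)/2 = (6467.5 + 33762)/2 = 20115 km = 2.011×10⁷ m.
By Kepler's third law T = 2π√(a³/μ) = 2π × 5.005×10³ = 3.145×10⁴ s.
= 8.735 hours.

T ≈ 8.74 hours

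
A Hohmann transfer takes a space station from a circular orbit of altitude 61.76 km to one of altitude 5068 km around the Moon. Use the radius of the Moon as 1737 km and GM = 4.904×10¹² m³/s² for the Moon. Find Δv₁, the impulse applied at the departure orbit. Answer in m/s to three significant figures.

Δv ≈ 426 m/s

r₁ = 1737 + 61.76 = 1798.8 km = 1.7988×10⁶ m.
r₂ = 1737 + 5068 = 6805.0 km = 6.8050×10⁶ m.
Transfer ellipse a_t = (r₁ + r₂)/2 = 4.302×10⁶ m.
At r₁: circular v_c1 = √(μ/r₁) = 1651 m/s; transfer-perilune v_p = √[μ(2/r₁ − 1/a_t)] = 2077 m/s.
Δv₁ = v_p − v_c1 = 425.5 m/s.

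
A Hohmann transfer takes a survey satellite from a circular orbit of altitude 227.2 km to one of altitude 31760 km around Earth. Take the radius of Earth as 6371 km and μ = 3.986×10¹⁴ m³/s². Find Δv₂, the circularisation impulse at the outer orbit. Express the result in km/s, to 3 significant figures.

Δv ≈ 1.48 km/s

r₁ = 6371 + 227.2 = 6598.2 km = 6.5982×10⁶ m.
r₂ = 6371 + 31760 = 38131 km = 3.8131×10⁷ m.
Transfer ellipse a_t = (r₁ + r₂)/2 = 2.236×10⁷ m.
At r₁: circular v_c1 = √(μ/r₁) = 7772 m/s; transfer-perigee v_p = √[μ(2/r₁ − 1/a_t)] = 10150 m/s.
At r₂: circular v_c2 = √(μ/r₂) = 3233 m/s; transfer-apogee v_a = √[μ(2/r₂ − 1/a_t)] = 1756 m/s.
Δv₂ = v_c2 − v_a = 1477 m/s.
= 1.477 km/s.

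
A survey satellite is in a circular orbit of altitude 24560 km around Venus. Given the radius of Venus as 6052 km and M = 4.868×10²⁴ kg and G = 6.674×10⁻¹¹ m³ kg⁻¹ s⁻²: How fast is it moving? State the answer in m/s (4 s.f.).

μ = GM = 6.674×10⁻¹¹ × 4.868×10²⁴ = 3.249×10¹⁴ m³/s².
r = 6052 + 24560 = 30612 km = 3.0612×10⁷ m.
For a circular orbit v = √(μ/r) = √(3.249×10¹⁴ / 3.061×10⁷) = √(1.061×10⁷) = 3258 m/s.

v ≈ 3258 m/s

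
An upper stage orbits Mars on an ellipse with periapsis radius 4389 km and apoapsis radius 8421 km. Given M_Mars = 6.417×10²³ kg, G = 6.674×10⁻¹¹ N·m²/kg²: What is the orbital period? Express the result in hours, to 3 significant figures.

T ≈ 4.32 hours

μ = GM = 6.674×10⁻¹¹ × 6.417×10²³ = 4.283×10¹³ m³/s².
Semi-major axis a = (r_p + r_a)/2 = (4389.0 + 8421.0)/2 = 6405.0 km = 6.405×10⁶ m.
By Kepler's third law T = 2π√(a³/μ) = 2π × 2.477×10³ = 1.556×10⁴ s.
= 4.323 hours.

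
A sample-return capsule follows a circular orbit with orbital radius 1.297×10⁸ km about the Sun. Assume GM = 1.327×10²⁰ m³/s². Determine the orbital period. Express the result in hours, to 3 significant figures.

r = 1.297×10⁸ km = 1.297×10¹¹ m.
Kepler's third law: T = 2π√(r³/μ) = 2π√((1.297×10¹¹)³ / 1.327×10²⁰).
r³/μ = 1.644×10¹³ s², so T = 2π × 4.055×10⁶ = 2.548×10⁷ s.
Converting: 2.548×10⁷ s ÷ 3600 = 7077 hours.

T ≈ 7080 hours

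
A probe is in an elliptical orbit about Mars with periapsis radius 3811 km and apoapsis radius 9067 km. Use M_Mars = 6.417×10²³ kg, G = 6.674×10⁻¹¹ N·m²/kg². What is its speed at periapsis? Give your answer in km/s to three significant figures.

μ = GM = 6.674×10⁻¹¹ × 6.417×10²³ = 4.283×10¹³ m³/s².
Semi-major axis a = (r_p + r_a)/2 = 6439.0 km = 6.439×10⁶ m.
Vis-viva: v² = μ(2/r − 1/a) = 4.283×10¹³ × (5.248×10⁻⁷ − 1.553×10⁻⁷) = 1.582×10⁷ m²/s².
v = 3978 m/s = 3.978 km/s.

v ≈ 3.98 km/s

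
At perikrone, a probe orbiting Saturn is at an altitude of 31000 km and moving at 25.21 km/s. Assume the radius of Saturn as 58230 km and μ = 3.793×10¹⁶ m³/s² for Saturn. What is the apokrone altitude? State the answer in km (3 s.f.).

r_p = 58230 + 31000 = 89230 km = 8.923×10⁷ m.
Specific energy ε = v²/2 − μ/r = -1.073×10⁸ J/kg, so a = −μ/(2ε) = 1.767×10⁸ m.
The apsides satisfy r_p + r_a = 2a, so the apokrone radius is 2a − r_p = 2.642×10⁸ m = 2.6423×10⁵ km.
Apokrone altitude = 2.6423×10⁵ − 58230 = 2.0600×10⁵ km.

apokrone altitude ≈ 2.06×10⁵ km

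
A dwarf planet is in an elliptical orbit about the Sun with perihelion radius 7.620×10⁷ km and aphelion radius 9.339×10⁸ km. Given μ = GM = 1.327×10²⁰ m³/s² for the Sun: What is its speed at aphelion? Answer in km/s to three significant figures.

v ≈ 4.63 km/s

Semi-major axis a = (r_p + r_a)/2 = 5.0505×10⁸ km = 5.050×10¹¹ m.
Vis-viva: v² = μ(2/r − 1/a) = 1.327×10²⁰ × (2.142×10⁻¹² − 1.980×10⁻¹²) = 2.144×10⁷ m²/s².
v = 4630 m/s = 4.630 km/s.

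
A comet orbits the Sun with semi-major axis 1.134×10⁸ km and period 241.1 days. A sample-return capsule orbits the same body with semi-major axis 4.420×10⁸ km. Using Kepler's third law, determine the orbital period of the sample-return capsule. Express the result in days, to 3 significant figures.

Kepler's third law: T² ∝ a³, so T₂ = T₁ (a₂/a₁)^(3/2).
a₂/a₁ = 3.898, (a₂/a₁)^(3/2) = 7.695.
T₂ = 241.1 × 7.695 = 1855 days.

T₂ ≈ 1860 days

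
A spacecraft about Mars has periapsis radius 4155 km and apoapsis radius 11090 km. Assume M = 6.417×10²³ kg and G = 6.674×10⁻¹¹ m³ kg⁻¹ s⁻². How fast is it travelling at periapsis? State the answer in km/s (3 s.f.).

μ = GM = 6.674×10⁻¹¹ × 6.417×10²³ = 4.283×10¹³ m³/s².
Semi-major axis a = (r_p + r_a)/2 = 7622.5 km = 7.622×10⁶ m.
Vis-viva: v² = μ(2/r − 1/a) = 4.283×10¹³ × (4.813×10⁻⁷ − 1.312×10⁻⁷) = 1.500×10⁷ m²/s².
v = 3872 m/s = 3.872 km/s.

v ≈ 3.87 km/s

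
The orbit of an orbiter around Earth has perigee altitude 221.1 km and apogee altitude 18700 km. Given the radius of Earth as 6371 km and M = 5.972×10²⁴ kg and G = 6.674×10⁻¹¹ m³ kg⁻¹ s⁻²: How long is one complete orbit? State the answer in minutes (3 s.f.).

μ = GM = 6.674×10⁻¹¹ × 5.972×10²⁴ = 3.986×10¹⁴ m³/s².
r_p = 6371 + 221.1 = 6592.1 km = 6.5921×10⁶ m.
r_a = 6371 + 18700 = 25071 km = 2.5071×10⁷ m.
Semi-major axis a = (r_p + r_a)/2 = (6592.1 + 25071)/2 = 15832 km = 1.583×10⁷ m.
By Kepler's third law T = 2π√(a³/μ) = 2π × 3.155×10³ = 1.982×10⁴ s.
= 330.4 minutes.

T ≈ 330 minutes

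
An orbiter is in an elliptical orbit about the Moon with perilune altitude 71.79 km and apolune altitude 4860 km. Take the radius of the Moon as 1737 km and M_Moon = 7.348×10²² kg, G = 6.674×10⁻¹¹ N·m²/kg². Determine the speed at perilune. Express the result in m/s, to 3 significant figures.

μ = GM = 6.674×10⁻¹¹ × 7.348×10²² = 4.904×10¹² m³/s².
r_p = 1737 + 71.79 = 1808.8 km = 1.8088×10⁶ m.
r_a = 1737 + 4860 = 6597.0 km = 6.5970×10⁶ m.
Semi-major axis a = (r_p + r_a)/2 = 4202.9 km = 4.203×10⁶ m.
Vis-viva: v² = μ(2/r − 1/a) = 4.904×10¹² × (1.106×10⁻⁶ − 2.379×10⁻⁷) = 4.256×10⁶ m²/s².
v = 2063 m/s.

v ≈ 2060 m/s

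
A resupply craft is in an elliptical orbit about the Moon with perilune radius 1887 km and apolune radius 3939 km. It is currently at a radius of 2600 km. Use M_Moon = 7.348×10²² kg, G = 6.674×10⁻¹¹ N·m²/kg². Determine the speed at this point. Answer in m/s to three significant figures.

μ = GM = 6.674×10⁻¹¹ × 7.348×10²² = 4.904×10¹² m³/s².
Semi-major axis a = (r_p + r_a)/2 = 2913.0 km = 2.913×10⁶ m.
Vis-viva: v² = μ(2/r − 1/a) = 4.904×10¹² × (7.692×10⁻⁷ − 3.433×10⁻⁷) = 2.089×10⁶ m²/s².
v = 1445 m/s.

v ≈ 1450 m/s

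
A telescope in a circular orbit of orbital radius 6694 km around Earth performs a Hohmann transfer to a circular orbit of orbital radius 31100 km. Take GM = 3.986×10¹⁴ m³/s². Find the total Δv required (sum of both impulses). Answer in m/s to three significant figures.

r₁ = 6694 km = 6.694×10⁶ m.
r₂ = 31100 km = 3.110×10⁷ m.
Transfer ellipse a_t = (r₁ + r₂)/2 = 1.890×10⁷ m.
At r₁: circular v_c1 = √(μ/r₁) = 7717 m/s; transfer-perigee v_p = √[μ(2/r₁ − 1/a_t)] = 9899 m/s.
Δv₁ = v_p − v_c1 = 2183 m/s.
At r₂: circular v_c2 = √(μ/r₂) = 3580 m/s; transfer-apogee v_a = √[μ(2/r₂ − 1/a_t)] = 2131 m/s.
Δv₂ = v_c2 − v_a = 1449 m/s.
Total Δv = Δv₁ + Δv₂ = 3632 m/s.

Δv_total ≈ 3630 m/s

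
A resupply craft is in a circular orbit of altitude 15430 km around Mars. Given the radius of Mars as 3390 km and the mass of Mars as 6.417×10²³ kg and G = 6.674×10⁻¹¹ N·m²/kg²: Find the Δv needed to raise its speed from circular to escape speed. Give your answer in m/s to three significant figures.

μ = GM = 6.674×10⁻¹¹ × 6.417×10²³ = 4.283×10¹³ m³/s².
r = 3390 + 15430 = 18820 km = 1.8820×10⁷ m.
Circular speed v_c = √(μ/r) = 1509 m/s.
Escape speed v_esc = √(2μ/r) = √2 × v_c = 2133 m/s.
Δv = v_esc − v_c = 624.8 m/s.

Δv ≈ 625 m/s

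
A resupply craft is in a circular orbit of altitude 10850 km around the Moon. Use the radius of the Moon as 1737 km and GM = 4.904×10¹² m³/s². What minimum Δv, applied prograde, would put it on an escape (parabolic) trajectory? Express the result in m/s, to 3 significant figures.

r = 1737 + 10850 = 12587 km = 1.2587×10⁷ m.
Circular speed v_c = √(μ/r) = 624.2 m/s.
Escape speed v_esc = √(2μ/r) = √2 × v_c = 882.7 m/s.
Δv = v_esc − v_c = 258.5 m/s.

Δv ≈ 259 m/s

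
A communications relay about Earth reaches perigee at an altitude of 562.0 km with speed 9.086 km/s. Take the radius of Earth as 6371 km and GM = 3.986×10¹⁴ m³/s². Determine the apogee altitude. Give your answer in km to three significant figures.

apogee altitude ≈ 11300 km

r_p = 6371 + 562.0 = 6933.0 km = 6.933×10⁶ m.
Specific energy ε = v²/2 − μ/r = -1.622×10⁷ J/kg, so a = −μ/(2ε) = 1.229×10⁷ m.
The apsides satisfy r_p + r_a = 2a, so the apogee radius is 2a − r_p = 1.765×10⁷ m = 17648 km.
Apogee altitude = 17648 − 6371 = 11277 km.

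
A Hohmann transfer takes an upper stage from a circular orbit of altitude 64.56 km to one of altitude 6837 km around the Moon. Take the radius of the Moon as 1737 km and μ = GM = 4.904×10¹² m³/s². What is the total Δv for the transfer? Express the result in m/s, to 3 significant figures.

Δv_total ≈ 782 m/s

r₁ = 1737 + 64.56 = 1801.6 km = 1.8016×10⁶ m.
r₂ = 1737 + 6837 = 8574.0 km = 8.5740×10⁶ m.
Transfer ellipse a_t = (r₁ + r₂)/2 = 5.188×10⁶ m.
At r₁: circular v_c1 = √(μ/r₁) = 1650 m/s; transfer-perilune v_p = √[μ(2/r₁ − 1/a_t)] = 2121 m/s.
Δv₁ = v_p − v_c1 = 471.2 m/s.
At r₂: circular v_c2 = √(μ/r₂) = 756.3 m/s; transfer-apolune v_a = √[μ(2/r₂ − 1/a_t)] = 445.7 m/s.
Δv₂ = v_c2 − v_a = 310.6 m/s.
Total Δv = Δv₁ + Δv₂ = 781.8 m/s.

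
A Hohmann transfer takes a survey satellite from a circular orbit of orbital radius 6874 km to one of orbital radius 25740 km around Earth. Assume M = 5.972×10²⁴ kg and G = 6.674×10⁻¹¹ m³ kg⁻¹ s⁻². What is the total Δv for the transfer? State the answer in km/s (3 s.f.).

Δv_total ≈ 3.33 km/s

μ = GM = 6.674×10⁻¹¹ × 5.972×10²⁴ = 3.986×10¹⁴ m³/s².
r₁ = 6874 km = 6.874×10⁶ m.
r₂ = 25740 km = 2.574×10⁷ m.
Transfer ellipse a_t = (r₁ + r₂)/2 = 1.631×10⁷ m.
At r₁: circular v_c1 = √(μ/r₁) = 7615 m/s; transfer-perigee v_p = √[μ(2/r₁ − 1/a_t)] = 9567 m/s.
Δv₁ = v_p − v_c1 = 1952 m/s.
At r₂: circular v_c2 = √(μ/r₂) = 3935 m/s; transfer-apogee v_a = √[μ(2/r₂ − 1/a_t)] = 2555 m/s.
Δv₂ = v_c2 − v_a = 1380 m/s.
Total Δv = Δv₁ + Δv₂ = 3332 m/s = 3.332 km/s.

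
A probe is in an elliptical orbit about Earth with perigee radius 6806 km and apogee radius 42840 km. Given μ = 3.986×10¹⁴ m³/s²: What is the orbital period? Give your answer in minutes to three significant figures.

Semi-major axis a = (r_p + r_a)/2 = (6806.0 + 42840)/2 = 24823 km = 2.482×10⁷ m.
By Kepler's third law T = 2π√(a³/μ) = 2π × 6.195×10³ = 3.892×10⁴ s.
= 648.7 minutes.

T ≈ 649 minutes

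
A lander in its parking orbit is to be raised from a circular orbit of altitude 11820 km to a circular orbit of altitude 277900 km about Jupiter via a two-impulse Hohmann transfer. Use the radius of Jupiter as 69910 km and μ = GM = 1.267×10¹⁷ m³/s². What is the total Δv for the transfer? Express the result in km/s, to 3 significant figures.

r₁ = 69910 + 11820 = 81730 km = 8.1730×10⁷ m.
r₂ = 69910 + 277900 = 347810 km = 3.4781×10⁸ m.
Transfer ellipse a_t = (r₁ + r₂)/2 = 2.148×10⁸ m.
At r₁: circular v_c1 = √(μ/r₁) = 39370 m/s; transfer-perijove v_p = √[μ(2/r₁ − 1/a_t)] = 50110 m/s.
Δv₁ = v_p − v_c1 = 10730 m/s.
At r₂: circular v_c2 = √(μ/r₂) = 19090 m/s; transfer-apojove v_a = √[μ(2/r₂ − 1/a_t)] = 11770 m/s.
Δv₂ = v_c2 − v_a = 7312 m/s.
Total Δv = Δv₁ + Δv₂ = 18040 m/s = 18.04 km/s.

Δv_total ≈ 18.0 km/s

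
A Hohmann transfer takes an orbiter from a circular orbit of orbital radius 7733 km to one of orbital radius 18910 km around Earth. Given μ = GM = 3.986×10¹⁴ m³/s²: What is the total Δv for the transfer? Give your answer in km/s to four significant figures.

Δv_total ≈ 2.468 km/s

r₁ = 7733 km = 7.733×10⁶ m.
r₂ = 18910 km = 1.891×10⁷ m.
Transfer ellipse a_t = (r₁ + r₂)/2 = 1.332×10⁷ m.
At r₁: circular v_c1 = √(μ/r₁) = 7180 m/s; transfer-perigee v_p = √[μ(2/r₁ − 1/a_t)] = 8554 m/s.
Δv₁ = v_p − v_c1 = 1374 m/s.
At r₂: circular v_c2 = √(μ/r₂) = 4591 m/s; transfer-apogee v_a = √[μ(2/r₂ − 1/a_t)] = 3498 m/s.
Δv₂ = v_c2 − v_a = 1093 m/s.
Total Δv = Δv₁ + Δv₂ = 2468 m/s = 2.468 km/s.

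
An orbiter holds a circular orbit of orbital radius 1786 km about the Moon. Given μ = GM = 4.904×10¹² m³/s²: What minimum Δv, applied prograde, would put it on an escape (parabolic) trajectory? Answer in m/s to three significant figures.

Δv ≈ 686 m/s

r = 1786 km = 1.786×10⁶ m.
Circular speed v_c = √(μ/r) = 1657 m/s.
Escape speed v_esc = √(2μ/r) = √2 × v_c = 2343 m/s.
Δv = v_esc − v_c = 686.4 m/s.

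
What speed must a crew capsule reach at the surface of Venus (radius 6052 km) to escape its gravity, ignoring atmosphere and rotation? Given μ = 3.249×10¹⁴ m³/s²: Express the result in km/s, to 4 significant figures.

v_esc ≈ 10.36 km/s

r = R = 6.052×10⁶ m.
Escape speed v_esc = √(2μ/r) = √(2 × 3.249×10¹⁴ / 6.052×10⁶) = √(1.074×10⁸) = 10360 m/s.
= 10.36 km/s.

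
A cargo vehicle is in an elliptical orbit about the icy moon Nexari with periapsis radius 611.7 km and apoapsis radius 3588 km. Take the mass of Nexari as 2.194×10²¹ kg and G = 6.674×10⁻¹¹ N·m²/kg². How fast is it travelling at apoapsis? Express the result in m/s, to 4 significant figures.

μ = GM = 6.674×10⁻¹¹ × 2.194×10²¹ = 1.464×10¹¹ m³/s².
Semi-major axis a = (r_p + r_a)/2 = 2099.8 km = 2.100×10⁶ m.
Vis-viva: v² = μ(2/r − 1/a) = 1.464×10¹¹ × (5.574×10⁻⁷ − 4.762×10⁻⁷) = 1.189×10⁴ m²/s².
v = 109.0 m/s.

v ≈ 109.0 m/s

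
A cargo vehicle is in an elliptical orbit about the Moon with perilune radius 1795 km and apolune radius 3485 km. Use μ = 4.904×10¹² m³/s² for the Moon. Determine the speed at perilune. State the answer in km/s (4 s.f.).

v ≈ 1.899 km/s

Semi-major axis a = (r_p + r_a)/2 = 2640.0 km = 2.640×10⁶ m.
Vis-viva: v² = μ(2/r − 1/a) = 4.904×10¹² × (1.114×10⁻⁶ − 3.788×10⁻⁷) = 3.606×10⁶ m²/s².
v = 1899 m/s = 1.899 km/s.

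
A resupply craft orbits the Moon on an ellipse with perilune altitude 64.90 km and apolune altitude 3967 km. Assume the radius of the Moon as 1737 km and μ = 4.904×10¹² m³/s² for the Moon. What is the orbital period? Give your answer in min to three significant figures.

r_p = 1737 + 64.90 = 1801.9 km = 1.8019×10⁶ m.
r_a = 1737 + 3967 = 5704.0 km = 5.7040×10⁶ m.
Semi-major axis a = (r_p + r_a)/2 = (1801.9 + 5704.0)/2 = 3752.9 km = 3.753×10⁶ m.
By Kepler's third law T = 2π√(a³/μ) = 2π × 3.283×10³ = 2.063×10⁴ s.
= 343.8 min.

T ≈ 344 min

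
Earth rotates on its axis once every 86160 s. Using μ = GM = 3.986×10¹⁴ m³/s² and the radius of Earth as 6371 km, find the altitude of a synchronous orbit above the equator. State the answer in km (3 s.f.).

A synchronous orbit has period T, so by Kepler's third law a = (μT²/4π²)^(1/3).
μT²/4π² = 3.986×10¹⁴ × (8.616×10⁴)² / 39.48 = 7.495×10²² m³.
a = 4.216×10⁷ m = 42163 km.
Altitude h = a − R = 42163 − 6371 = 35792 km.

h_sync ≈ 35800 km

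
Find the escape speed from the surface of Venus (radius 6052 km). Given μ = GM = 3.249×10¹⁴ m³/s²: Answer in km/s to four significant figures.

v_esc ≈ 10.36 km/s

r = R = 6.052×10⁶ m.
Escape speed v_esc = √(2μ/r) = √(2 × 3.249×10¹⁴ / 6.052×10⁶) = √(1.074×10⁸) = 10360 m/s.
= 10.36 km/s.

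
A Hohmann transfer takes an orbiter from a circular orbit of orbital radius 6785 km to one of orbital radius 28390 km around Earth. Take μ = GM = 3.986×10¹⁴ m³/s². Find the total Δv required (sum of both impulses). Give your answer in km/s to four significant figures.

r₁ = 6785 km = 6.785×10⁶ m.
r₂ = 28390 km = 2.839×10⁷ m.
Transfer ellipse a_t = (r₁ + r₂)/2 = 1.759×10⁷ m.
At r₁: circular v_c1 = √(μ/r₁) = 7665 m/s; transfer-perigee v_p = √[μ(2/r₁ − 1/a_t)] = 9738 m/s.
Δv₁ = v_p − v_c1 = 2073 m/s.
At r₂: circular v_c2 = √(μ/r₂) = 3747 m/s; transfer-apogee v_a = √[μ(2/r₂ − 1/a_t)] = 2327 m/s.
Δv₂ = v_c2 − v_a = 1420 m/s.
Total Δv = Δv₁ + Δv₂ = 3493 m/s = 3.493 km/s.

Δv_total ≈ 3.493 km/s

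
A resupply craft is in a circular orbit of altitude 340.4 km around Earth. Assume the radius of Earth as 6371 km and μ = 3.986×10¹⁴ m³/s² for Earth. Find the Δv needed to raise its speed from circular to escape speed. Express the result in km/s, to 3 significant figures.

r = 6371 + 340.4 = 6711.4 km = 6.7114×10⁶ m.
Circular speed v_c = √(μ/r) = 7707 m/s.
Escape speed v_esc = √(2μ/r) = √2 × v_c = 10900 m/s.
Δv = v_esc − v_c = 3192 m/s = 3.192 km/s.

Δv ≈ 3.19 km/s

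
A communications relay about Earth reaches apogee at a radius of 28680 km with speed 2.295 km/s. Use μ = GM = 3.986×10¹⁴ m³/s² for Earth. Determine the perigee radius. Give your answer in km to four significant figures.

r_a = 2.868×10⁷ m.
Specific energy ε = v²/2 − μ/r = -1.126×10⁷ J/kg, so a = −μ/(2ε) = 1.769×10⁷ m.
The apsides satisfy r_p + r_a = 2a, so the perigee radius is 2a − r_a = 6.705×10⁶ m = 6705.0 km.

perigee radius ≈ 6705 km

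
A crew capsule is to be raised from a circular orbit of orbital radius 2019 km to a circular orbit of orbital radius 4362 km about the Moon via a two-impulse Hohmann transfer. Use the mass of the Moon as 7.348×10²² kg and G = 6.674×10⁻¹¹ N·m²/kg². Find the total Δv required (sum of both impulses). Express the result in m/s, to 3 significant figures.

μ = GM = 6.674×10⁻¹¹ × 7.348×10²² = 4.904×10¹² m³/s².
r₁ = 2019 km = 2.019×10⁶ m.
r₂ = 4362 km = 4.362×10⁶ m.
Transfer ellipse a_t = (r₁ + r₂)/2 = 3.190×10⁶ m.
At r₁: circular v_c1 = √(μ/r₁) = 1559 m/s; transfer-perilune v_p = √[μ(2/r₁ − 1/a_t)] = 1822 m/s.
Δv₁ = v_p − v_c1 = 263.8 m/s.
At r₂: circular v_c2 = √(μ/r₂) = 1060 m/s; transfer-apolune v_a = √[μ(2/r₂ − 1/a_t)] = 843.5 m/s.
Δv₂ = v_c2 − v_a = 216.8 m/s.
Total Δv = Δv₁ + Δv₂ = 480.6 m/s.

Δv_total ≈ 481 m/s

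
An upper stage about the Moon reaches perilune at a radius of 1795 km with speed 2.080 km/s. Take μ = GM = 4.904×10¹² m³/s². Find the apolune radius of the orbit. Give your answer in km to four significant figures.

apolune radius ≈ 6826 km

r_p = 1.795×10⁶ m.
Specific energy ε = v²/2 − μ/r = -5.688×10⁵ J/kg, so a = −μ/(2ε) = 4.311×10⁶ m.
The apsides satisfy r_p + r_a = 2a, so the apolune radius is 2a − r_p = 6.826×10⁶ m = 6826.2 km.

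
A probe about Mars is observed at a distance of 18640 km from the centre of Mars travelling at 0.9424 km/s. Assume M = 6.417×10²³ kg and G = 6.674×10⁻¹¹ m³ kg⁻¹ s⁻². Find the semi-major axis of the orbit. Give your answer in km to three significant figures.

μ = GM = 6.674×10⁻¹¹ × 6.417×10²³ = 4.283×10¹³ m³/s².
r = 1.864×10⁷ m.
Vis-viva rearranged: 1/a = 2/r − v²/μ = 1.073×10⁻⁷ − 2.074×10⁻⁸ = 8.656×10⁻⁸ m⁻¹.
a = 1.155×10⁷ m = 11553 km.

a ≈ 11600 km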